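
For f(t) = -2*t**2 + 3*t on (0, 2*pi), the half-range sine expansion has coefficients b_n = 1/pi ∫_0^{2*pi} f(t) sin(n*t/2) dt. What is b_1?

b_1 = 1/pi ∫_0^{2*pi} (-2*t**2 + 3*t) sin(t/2) dt.
Integrating by parts twice (tabular method), an antiderivative of (-2*t**2 + 3*t) sin(t/2) is 4*t**2*cos(t/2) - 16*t*sin(t/2) - 6*t*cos(t/2) + 12*sin(t/2) - 32*cos(t/2); evaluating from 0 to 2*pi: ∫_{0}^{2*pi} (-2*t**2 + 3*t) sin(t/2) dt = (-16*pi**2 + 32 + 12*pi) - (-32) = -16*pi**2 + 12*pi + 64.
Hence b_1 = (1/pi)·(-16*pi**2 + 12*pi + 64) = -16*pi + 12 + 64/pi.

-16*pi + 12 + 64/pi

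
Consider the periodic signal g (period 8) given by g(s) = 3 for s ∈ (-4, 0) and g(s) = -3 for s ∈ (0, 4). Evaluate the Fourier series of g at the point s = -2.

g is continuous at s = -2 with value 3, so the series converges to 3 there.

3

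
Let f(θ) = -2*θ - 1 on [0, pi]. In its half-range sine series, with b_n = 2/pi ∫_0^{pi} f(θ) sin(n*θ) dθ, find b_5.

b_5 = 2/pi ∫_0^{pi} (-2*θ - 1) sin(5*θ) dθ.
Integrating by parts (boundary term plus one more integral), an antiderivative of (-2*θ - 1) sin(5*θ) is 2*θ*cos(5*θ)/5 - 2*sin(5*θ)/25 + cos(5*θ)/5; evaluating from 0 to pi: ∫_{0}^{pi} (-2*θ - 1) sin(5*θ) dθ = (-2*pi/5 - 1/5) - (1/5) = -2*pi/5 - 2/5.
Hence b_5 = (2/pi)·(-2*pi/5 - 2/5) = 4*(-pi - 1)/(5*pi).

4*(-pi - 1)/(5*pi)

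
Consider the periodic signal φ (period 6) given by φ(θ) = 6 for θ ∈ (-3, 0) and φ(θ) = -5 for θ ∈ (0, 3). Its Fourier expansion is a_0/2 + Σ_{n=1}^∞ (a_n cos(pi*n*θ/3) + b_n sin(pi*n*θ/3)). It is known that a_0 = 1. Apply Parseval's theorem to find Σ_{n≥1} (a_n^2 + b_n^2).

Parseval: a_0^2/2 + Σ_{n≥1} (a_n^2+b_n^2) = 1/3 ∫_{-3}^{3} φ(θ)^2 dθ = 61.
Subtract a_0^2/2 = 1/2: Σ (a_n^2+b_n^2) = 121/2.

121/2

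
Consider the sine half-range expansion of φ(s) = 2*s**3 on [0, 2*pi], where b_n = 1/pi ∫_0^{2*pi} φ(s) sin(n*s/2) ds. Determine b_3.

-64/9 + 32*pi**2/3

b_3 = 1/pi ∫_0^{2*pi} (2*s**3) sin(3*s/2) ds.
Integrating by parts three times (tabular method), an antiderivative of (2*s**3) sin(3*s/2) is -4*s**3*cos(3*s/2)/3 + 8*s**2*sin(3*s/2)/3 + 32*s*cos(3*s/2)/9 - 64*sin(3*s/2)/27; evaluating from 0 to 2*pi: ∫_{0}^{2*pi} (2*s**3) sin(3*s/2) ds = (32*pi*(-2 + 3*pi**2)/9) - (0) = 32*pi*(-2 + 3*pi**2)/9.
Hence b_3 = (1/pi)·(32*pi*(-2 + 3*pi**2)/9) = -64/9 + 32*pi**2/3.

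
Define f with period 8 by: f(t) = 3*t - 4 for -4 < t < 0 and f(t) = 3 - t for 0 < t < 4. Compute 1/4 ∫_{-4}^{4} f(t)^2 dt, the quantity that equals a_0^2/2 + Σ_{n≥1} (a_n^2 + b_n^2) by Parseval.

1/4 ∫_{-4}^{4} f(t)^2 dt = 1/4 · (1372/3) = 343/3.

343/3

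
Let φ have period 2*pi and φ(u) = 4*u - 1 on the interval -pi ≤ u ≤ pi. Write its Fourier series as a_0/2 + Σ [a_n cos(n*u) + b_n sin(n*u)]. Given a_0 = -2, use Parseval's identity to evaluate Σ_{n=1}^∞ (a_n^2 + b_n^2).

32*pi**2/3

Parseval: a_0^2/2 + Σ_{n≥1} (a_n^2+b_n^2) = 1/pi ∫_{-pi}^{pi} φ(u)^2 du = 2 + 32*pi**2/3.
Subtract a_0^2/2 = 2: Σ (a_n^2+b_n^2) = 32*pi**2/3.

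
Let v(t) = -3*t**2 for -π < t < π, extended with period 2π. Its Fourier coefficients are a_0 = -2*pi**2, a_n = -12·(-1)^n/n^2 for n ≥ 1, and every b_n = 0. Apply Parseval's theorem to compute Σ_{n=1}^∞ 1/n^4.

Parseval: a_0^2/2 + Σ a_n^2 = (1/π) ∫_{-π}^{π} v(t)^2 dt = 18*pi**4/5.
Subtract a_0^2/2 = 2*pi**4: Σ a_n^2 = 8*pi**4/5.
Since a_n^2 = 144/n^4, Σ 1/n^4 = pi**4/90.

pi**4/90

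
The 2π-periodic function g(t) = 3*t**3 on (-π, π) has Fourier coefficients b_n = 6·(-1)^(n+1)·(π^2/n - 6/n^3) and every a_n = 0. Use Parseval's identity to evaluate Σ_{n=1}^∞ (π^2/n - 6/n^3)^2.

pi**6/14

Parseval: Σ b_n^2 = (1/π) ∫_{-π}^{π} g(t)^2 dt = 18*pi**6/7.
b_n^2 = 36·(π^2/n - 6/n^3)^2, so the sum equals (18*pi**6/7)/36 = pi**6/14.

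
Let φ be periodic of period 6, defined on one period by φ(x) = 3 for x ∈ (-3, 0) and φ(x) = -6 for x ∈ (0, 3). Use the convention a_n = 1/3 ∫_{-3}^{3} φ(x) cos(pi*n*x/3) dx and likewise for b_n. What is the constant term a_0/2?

-3/2

a_0 = 1/3 ∫_{-3}^{3} φ(x) dx = 1/3 · (-9) = -3.
So the constant term a_0/2 = -3/2.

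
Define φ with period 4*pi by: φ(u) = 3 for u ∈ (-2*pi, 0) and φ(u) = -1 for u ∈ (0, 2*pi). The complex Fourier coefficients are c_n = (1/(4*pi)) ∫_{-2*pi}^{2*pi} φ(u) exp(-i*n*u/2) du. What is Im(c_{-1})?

Since φ is real-valued, Im(c_{-1}) = -(1/(4*pi)) ∫_{-2*pi}^{2*pi} φ(u) sin(-u/2) du = b_{1}/2.
Split the integral at the breakpoints.
Directly, an antiderivative of (3) sin(-u/2) is 6*cos(u/2); evaluating from -2*pi to 0: ∫_{-2*pi}^{0} (3) sin(-u/2) du = (6) - (-6) = 12.
Directly, an antiderivative of (-1) sin(-u/2) is -2*cos(u/2); evaluating from 0 to 2*pi: ∫_{0}^{2*pi} (-1) sin(-u/2) du = (2) - (-2) = 4.
So ∫_{-2*pi}^{2*pi} φ(u) sin(-u/2) du = 16.
Hence Im(c_{-1}) = (-1/(4*pi))·(16) = -4/pi.

-4/pi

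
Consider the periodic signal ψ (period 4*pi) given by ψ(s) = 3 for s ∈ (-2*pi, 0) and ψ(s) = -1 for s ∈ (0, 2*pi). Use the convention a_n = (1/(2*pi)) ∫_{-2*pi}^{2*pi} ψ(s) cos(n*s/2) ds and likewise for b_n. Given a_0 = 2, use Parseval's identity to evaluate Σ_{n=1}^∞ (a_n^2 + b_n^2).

Parseval: a_0^2/2 + Σ_{n≥1} (a_n^2+b_n^2) = (1/(2*pi)) ∫_{-2*pi}^{2*pi} ψ(s)^2 ds = 10.
Subtract a_0^2/2 = 2: Σ (a_n^2+b_n^2) = 8.

8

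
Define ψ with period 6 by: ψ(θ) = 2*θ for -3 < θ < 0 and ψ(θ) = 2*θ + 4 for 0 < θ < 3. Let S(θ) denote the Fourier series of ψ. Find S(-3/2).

-3

ψ is continuous at θ = -3/2 with value -3, so the series converges to -3 there.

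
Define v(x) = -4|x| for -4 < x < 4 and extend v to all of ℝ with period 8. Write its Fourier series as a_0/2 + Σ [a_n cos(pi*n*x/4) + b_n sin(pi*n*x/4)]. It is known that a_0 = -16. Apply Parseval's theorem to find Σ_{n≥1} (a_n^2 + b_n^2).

Parseval: a_0^2/2 + Σ_{n≥1} (a_n^2+b_n^2) = 1/4 ∫_{-4}^{4} v(x)^2 dx = 512/3.
Subtract a_0^2/2 = 128: Σ (a_n^2+b_n^2) = 128/3.

128/3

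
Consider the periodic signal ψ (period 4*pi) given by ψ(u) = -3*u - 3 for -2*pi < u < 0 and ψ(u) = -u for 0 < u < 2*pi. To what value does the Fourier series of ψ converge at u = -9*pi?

u = -9*pi differs from u = -pi by -2 full period(s), and the series is 4*pi-periodic.
ψ is continuous at u = -pi with value -3 + 3*pi, so the series converges to -3 + 3*pi there.

-3 + 3*pi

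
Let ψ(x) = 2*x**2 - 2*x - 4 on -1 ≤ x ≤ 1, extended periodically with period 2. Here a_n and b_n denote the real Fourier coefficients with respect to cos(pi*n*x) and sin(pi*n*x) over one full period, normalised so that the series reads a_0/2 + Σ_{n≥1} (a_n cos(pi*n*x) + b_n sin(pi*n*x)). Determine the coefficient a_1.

a_1 = ∫_{-1}^{1} ψ(x) cos(pi*x) dx.
Integrating by parts twice (tabular method), an antiderivative of (2*x**2 - 2*x - 4) cos(pi*x) is 2*x**2*sin(pi*x)/pi - 2*x*sin(pi*x)/pi + 4*x*cos(pi*x)/pi**2 - 4*sin(pi*x)/pi - 4*sin(pi*x)/pi**3 - 2*cos(pi*x)/pi**2; evaluating from -1 to 1: ∫_{-1}^{1} (2*x**2 - 2*x - 4) cos(pi*x) dx = (-2/pi**2) - (6/pi**2) = -8/pi**2.
Hence a_1 = -8/pi**2.

-8/pi**2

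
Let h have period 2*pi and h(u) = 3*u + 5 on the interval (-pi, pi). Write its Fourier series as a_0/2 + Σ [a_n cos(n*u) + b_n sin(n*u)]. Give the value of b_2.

b_2 = 1/pi ∫_{-pi}^{pi} h(u) sin(2*u) du.
Integrating by parts (boundary term plus one more integral), an antiderivative of (3*u + 5) sin(2*u) is -3*u*cos(2*u)/2 + 3*sin(2*u)/4 - 5*cos(2*u)/2; evaluating from -pi to pi: ∫_{-pi}^{pi} (3*u + 5) sin(2*u) du = (-3*pi/2 - 5/2) - (-5/2 + 3*pi/2) = -3*pi.
Hence b_2 = (1/pi)·(-3*pi) = -3.

-3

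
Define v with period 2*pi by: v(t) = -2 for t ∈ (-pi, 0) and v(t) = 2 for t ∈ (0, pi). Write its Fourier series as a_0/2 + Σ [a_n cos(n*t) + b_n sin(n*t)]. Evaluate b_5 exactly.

b_5 = 1/pi ∫_{-pi}^{pi} v(t) sin(5*t) dt.
v is odd and sin(5*t) is odd, so the integrand is even and b_5 = 2/pi ∫_0^{pi} v(t) sin(5*t) dt.
Directly, an antiderivative of (2) sin(5*t) is -2*cos(5*t)/5; evaluating from 0 to pi: ∫_{0}^{pi} (2) sin(5*t) dt = (2/5) - (-2/5) = 4/5.
Hence b_5 = (2/pi)·(4/5) = 8/(5*pi).

8/(5*pi)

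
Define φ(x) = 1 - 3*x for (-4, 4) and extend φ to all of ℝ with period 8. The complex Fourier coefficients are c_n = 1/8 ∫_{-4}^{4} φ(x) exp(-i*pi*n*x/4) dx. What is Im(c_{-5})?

Since φ is real-valued, Im(c_{-5}) = -1/8 ∫_{-4}^{4} φ(x) sin(-5*pi*x/4) dx = b_{5}/2.
Integrating by parts (boundary term plus one more integral), an antiderivative of (1 - 3*x) sin(-5*pi*x/4) is -12*x*cos(5*pi*x/4)/(5*pi) + 48*sin(5*pi*x/4)/(25*pi**2) + 4*cos(5*pi*x/4)/(5*pi); evaluating from -4 to 4: ∫_{-4}^{4} (1 - 3*x) sin(-5*pi*x/4) dx = (44/(5*pi)) - (-52/(5*pi)) = 96/(5*pi).
Hence Im(c_{-5}) = (-1/8)·(96/(5*pi)) = -12/(5*pi).

-12/(5*pi)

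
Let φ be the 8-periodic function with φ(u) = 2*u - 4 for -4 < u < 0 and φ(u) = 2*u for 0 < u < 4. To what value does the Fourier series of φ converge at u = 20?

-2

u = 20 differs from u = 4 by 2 full period(s), and the series is 8-periodic.
At u = 4 the one-sided limits are φ(4^-) = 8 and φ(4^+) = -12.
By Dirichlet's theorem the series converges to their average, [(8) + (-12)]/2 = -2.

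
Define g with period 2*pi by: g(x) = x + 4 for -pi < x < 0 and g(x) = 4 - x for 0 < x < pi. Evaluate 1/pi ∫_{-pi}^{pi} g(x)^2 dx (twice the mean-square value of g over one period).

-8*pi + 2*pi**2/3 + 32

1/pi ∫_{-pi}^{pi} g(x)^2 dx = 1/pi · (2*pi*(-12*pi + pi**2 + 48)/3) = -8*pi + 2*pi**2/3 + 32.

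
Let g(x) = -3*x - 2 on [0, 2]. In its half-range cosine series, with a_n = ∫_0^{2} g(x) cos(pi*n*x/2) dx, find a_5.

24/(25*pi**2)

a_5 = ∫_0^{2} (-3*x - 2) cos(5*pi*x/2) dx.
Integrating by parts (boundary term plus one more integral), an antiderivative of (-3*x - 2) cos(5*pi*x/2) is -6*x*sin(5*pi*x/2)/(5*pi) - 4*sin(5*pi*x/2)/(5*pi) - 12*cos(5*pi*x/2)/(25*pi**2); evaluating from 0 to 2: ∫_{0}^{2} (-3*x - 2) cos(5*pi*x/2) dx = (12/(25*pi**2)) - (-12/(25*pi**2)) = 24/(25*pi**2).
Hence a_5 = 24/(25*pi**2).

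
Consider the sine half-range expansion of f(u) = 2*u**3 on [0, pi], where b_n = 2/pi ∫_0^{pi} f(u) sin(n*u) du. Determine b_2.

b_2 = 2/pi ∫_0^{pi} (2*u**3) sin(2*u) du.
Integrating by parts three times (tabular method), an antiderivative of (2*u**3) sin(2*u) is -u**3*cos(2*u) + 3*u**2*sin(2*u)/2 + 3*u*cos(2*u)/2 - 3*sin(2*u)/4; evaluating from 0 to pi: ∫_{0}^{pi} (2*u**3) sin(2*u) du = (pi*(3/2 - pi**2)) - (0) = pi*(3/2 - pi**2).
Hence b_2 = (2/pi)·(pi*(3/2 - pi**2)) = 3 - 2*pi**2.

3 - 2*pi**2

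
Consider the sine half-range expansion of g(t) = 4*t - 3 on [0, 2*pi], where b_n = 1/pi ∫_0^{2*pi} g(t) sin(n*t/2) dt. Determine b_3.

16/3 - 4/pi

b_3 = 1/pi ∫_0^{2*pi} (4*t - 3) sin(3*t/2) dt.
Integrating by parts (boundary term plus one more integral), an antiderivative of (4*t - 3) sin(3*t/2) is -8*t*cos(3*t/2)/3 + 16*sin(3*t/2)/9 + 2*cos(3*t/2); evaluating from 0 to 2*pi: ∫_{0}^{2*pi} (4*t - 3) sin(3*t/2) dt = (-2 + 16*pi/3) - (2) = -4 + 16*pi/3.
Hence b_3 = (1/pi)·(-4 + 16*pi/3) = 16/3 - 4/pi.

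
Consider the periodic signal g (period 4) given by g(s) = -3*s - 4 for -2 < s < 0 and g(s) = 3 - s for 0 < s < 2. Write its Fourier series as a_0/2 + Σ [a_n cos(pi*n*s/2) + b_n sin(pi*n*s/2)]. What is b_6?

b_6 = 1/2 ∫_{-2}^{2} g(s) sin(3*pi*s) ds.
Split the integral at the breakpoints.
Integrating by parts (boundary term plus one more integral), an antiderivative of (-3*s - 4) sin(3*pi*s) is s*cos(3*pi*s)/pi - sin(3*pi*s)/(3*pi**2) + 4*cos(3*pi*s)/(3*pi); evaluating from -2 to 0: ∫_{-2}^{0} (-3*s - 4) sin(3*pi*s) ds = (4/(3*pi)) - (-2/(3*pi)) = 2/pi.
Integrating by parts (boundary term plus one more integral), an antiderivative of (3 - s) sin(3*pi*s) is s*cos(3*pi*s)/(3*pi) - sin(3*pi*s)/(9*pi**2) - cos(3*pi*s)/pi; evaluating from 0 to 2: ∫_{0}^{2} (3 - s) sin(3*pi*s) ds = (-1/(3*pi)) - (-1/pi) = 2/(3*pi).
Summing the pieces and multiplying by (1/2) gives b_6 = 4/(3*pi).

4/(3*pi)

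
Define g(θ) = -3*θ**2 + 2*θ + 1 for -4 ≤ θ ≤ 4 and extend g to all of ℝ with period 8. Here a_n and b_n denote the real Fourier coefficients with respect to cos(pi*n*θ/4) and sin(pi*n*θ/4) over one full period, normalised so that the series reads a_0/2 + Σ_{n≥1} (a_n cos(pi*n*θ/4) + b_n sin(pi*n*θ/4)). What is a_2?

a_2 = 1/4 ∫_{-4}^{4} g(θ) cos(pi*θ/2) dθ.
Integrating by parts twice (tabular method), an antiderivative of (-3*θ**2 + 2*θ + 1) cos(pi*θ/2) is -6*θ**2*sin(pi*θ/2)/pi + 4*θ*sin(pi*θ/2)/pi - 24*θ*cos(pi*θ/2)/pi**2 + 2*sin(pi*θ/2)/pi + 48*sin(pi*θ/2)/pi**3 + 8*cos(pi*θ/2)/pi**2; evaluating from -4 to 4: ∫_{-4}^{4} (-3*θ**2 + 2*θ + 1) cos(pi*θ/2) dθ = (-88/pi**2) - (104/pi**2) = -192/pi**2.
Hence a_2 = (1/4)·(-192/pi**2) = -48/pi**2.

-48/pi**2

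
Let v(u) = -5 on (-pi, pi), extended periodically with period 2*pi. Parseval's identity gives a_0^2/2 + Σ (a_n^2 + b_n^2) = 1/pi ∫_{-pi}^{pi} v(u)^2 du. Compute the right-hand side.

1/pi ∫_{-pi}^{pi} v(u)^2 du = 1/pi · (50*pi) = 50.

50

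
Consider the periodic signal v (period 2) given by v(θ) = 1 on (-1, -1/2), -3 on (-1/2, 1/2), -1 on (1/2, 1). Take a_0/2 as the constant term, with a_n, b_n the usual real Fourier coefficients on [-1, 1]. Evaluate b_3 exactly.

-2/(3*pi)

b_3 = ∫_{-1}^{1} v(θ) sin(3*pi*θ) dθ.
Split the integral at the breakpoints.
Directly, an antiderivative of (1) sin(3*pi*θ) is -cos(3*pi*θ)/(3*pi); evaluating from -1 to -1/2: ∫_{-1}^{-1/2} (1) sin(3*pi*θ) dθ = (0) - (1/(3*pi)) = -1/(3*pi).
Directly, an antiderivative of (-3) sin(3*pi*θ) is cos(3*pi*θ)/pi; evaluating from -1/2 to 1/2: ∫_{-1/2}^{1/2} (-3) sin(3*pi*θ) dθ = (0) - (0) = 0.
Directly, an antiderivative of (-1) sin(3*pi*θ) is cos(3*pi*θ)/(3*pi); evaluating from 1/2 to 1: ∫_{1/2}^{1} (-1) sin(3*pi*θ) dθ = (-1/(3*pi)) - (0) = -1/(3*pi).
Summing the pieces gives b_3 = -2/(3*pi).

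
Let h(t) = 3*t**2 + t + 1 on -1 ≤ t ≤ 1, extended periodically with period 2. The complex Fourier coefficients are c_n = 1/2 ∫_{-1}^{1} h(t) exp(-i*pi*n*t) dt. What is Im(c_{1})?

-1/pi

Since h is real-valued, Im(c_{1}) = -1/2 ∫_{-1}^{1} h(t) sin(pi*t) dt = -b_{1}/2.
Integrating by parts twice (tabular method), an antiderivative of (3*t**2 + t + 1) sin(pi*t) is -3*t**2*cos(pi*t)/pi + 6*t*sin(pi*t)/pi**2 - t*cos(pi*t)/pi + sin(pi*t)/pi**2 - cos(pi*t)/pi + 6*cos(pi*t)/pi**3; evaluating from -1 to 1: ∫_{-1}^{1} (3*t**2 + t + 1) sin(pi*t) dt = (-6/pi**3 + 5/pi) - (-6/pi**3 + 3/pi) = 2/pi.
Hence Im(c_{1}) = (-1/2)·(2/pi) = -1/pi.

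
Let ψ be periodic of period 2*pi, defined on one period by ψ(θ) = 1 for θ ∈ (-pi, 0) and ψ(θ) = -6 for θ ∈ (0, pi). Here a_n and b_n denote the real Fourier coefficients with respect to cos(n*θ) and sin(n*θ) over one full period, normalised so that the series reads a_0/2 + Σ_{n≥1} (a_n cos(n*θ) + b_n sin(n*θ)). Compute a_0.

a_0 = 1/pi ∫_{-pi}^{pi} ψ(θ) dθ = 1/pi · (-5*pi) = -5.

-5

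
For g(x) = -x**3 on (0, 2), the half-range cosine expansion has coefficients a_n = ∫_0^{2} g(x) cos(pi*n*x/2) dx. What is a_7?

a_7 = ∫_0^{2} (-x**3) cos(7*pi*x/2) dx.
Integrating by parts three times (tabular method), an antiderivative of (-x**3) cos(7*pi*x/2) is -2*x**3*sin(7*pi*x/2)/(7*pi) - 12*x**2*cos(7*pi*x/2)/(49*pi**2) + 48*x*sin(7*pi*x/2)/(343*pi**3) + 96*cos(7*pi*x/2)/(2401*pi**4); evaluating from 0 to 2: ∫_{0}^{2} (-x**3) cos(7*pi*x/2) dx = (48*(-2 + 49*pi**2)/(2401*pi**4)) - (96/(2401*pi**4)) = 48*(-4 + 49*pi**2)/(2401*pi**4).
Hence a_7 = 48*(-4 + 49*pi**2)/(2401*pi**4).

48*(-4 + 49*pi**2)/(2401*pi**4)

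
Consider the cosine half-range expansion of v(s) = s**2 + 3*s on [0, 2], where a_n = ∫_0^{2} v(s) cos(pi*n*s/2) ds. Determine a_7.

-40/(49*pi**2)

a_7 = ∫_0^{2} (s**2 + 3*s) cos(7*pi*s/2) ds.
Integrating by parts twice (tabular method), an antiderivative of (s**2 + 3*s) cos(7*pi*s/2) is 2*s**2*sin(7*pi*s/2)/(7*pi) + 6*s*sin(7*pi*s/2)/(7*pi) + 8*s*cos(7*pi*s/2)/(49*pi**2) - 16*sin(7*pi*s/2)/(343*pi**3) + 12*cos(7*pi*s/2)/(49*pi**2); evaluating from 0 to 2: ∫_{0}^{2} (s**2 + 3*s) cos(7*pi*s/2) ds = (-4/(7*pi**2)) - (12/(49*pi**2)) = -40/(49*pi**2).
Hence a_7 = -40/(49*pi**2).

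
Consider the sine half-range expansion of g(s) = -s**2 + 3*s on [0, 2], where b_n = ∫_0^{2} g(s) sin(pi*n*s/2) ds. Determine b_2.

-2/pi

b_2 = ∫_0^{2} (-s**2 + 3*s) sin(pi*s) ds.
Integrating by parts twice (tabular method), an antiderivative of (-s**2 + 3*s) sin(pi*s) is s**2*cos(pi*s)/pi - 2*s*sin(pi*s)/pi**2 - 3*s*cos(pi*s)/pi + 3*sin(pi*s)/pi**2 - 2*cos(pi*s)/pi**3; evaluating from 0 to 2: ∫_{0}^{2} (-s**2 + 3*s) sin(pi*s) ds = (-2/pi - 2/pi**3) - (-2/pi**3) = -2/pi.
Hence b_2 = -2/pi.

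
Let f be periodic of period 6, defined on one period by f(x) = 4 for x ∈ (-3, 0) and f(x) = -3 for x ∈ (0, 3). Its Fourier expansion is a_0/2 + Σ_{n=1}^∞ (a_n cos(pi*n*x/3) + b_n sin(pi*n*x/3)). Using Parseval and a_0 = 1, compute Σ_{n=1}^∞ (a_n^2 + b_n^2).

Parseval: a_0^2/2 + Σ_{n≥1} (a_n^2+b_n^2) = 1/3 ∫_{-3}^{3} f(x)^2 dx = 25.
Subtract a_0^2/2 = 1/2: Σ (a_n^2+b_n^2) = 49/2.

49/2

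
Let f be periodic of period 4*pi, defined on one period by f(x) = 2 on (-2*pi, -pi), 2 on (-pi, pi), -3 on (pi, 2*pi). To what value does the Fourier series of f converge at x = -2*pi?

-1/2

x = -2*pi differs from x = 2*pi by -1 full period(s), and the series is 4*pi-periodic.
At x = 2*pi the one-sided limits are f(2*pi^-) = -3 and f(2*pi^+) = 2.
By Dirichlet's theorem the series converges to their average, [(-3) + (2)]/2 = -1/2.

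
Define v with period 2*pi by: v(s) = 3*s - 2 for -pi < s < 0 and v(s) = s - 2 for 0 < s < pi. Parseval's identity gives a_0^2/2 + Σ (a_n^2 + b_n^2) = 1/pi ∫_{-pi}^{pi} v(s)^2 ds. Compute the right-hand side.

1/pi ∫_{-pi}^{pi} v(s)^2 ds = 1/pi · (2*pi*(12 + 6*pi + 5*pi**2)/3) = 8 + 4*pi + 10*pi**2/3.

8 + 4*pi + 10*pi**2/3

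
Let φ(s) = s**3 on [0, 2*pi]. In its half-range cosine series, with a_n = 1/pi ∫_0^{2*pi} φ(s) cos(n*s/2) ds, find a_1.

a_1 = 1/pi ∫_0^{2*pi} (s**3) cos(s/2) ds.
Integrating by parts three times (tabular method), an antiderivative of (s**3) cos(s/2) is 2*s**3*sin(s/2) + 12*s**2*cos(s/2) - 48*s*sin(s/2) - 96*cos(s/2); evaluating from 0 to 2*pi: ∫_{0}^{2*pi} (s**3) cos(s/2) ds = (96 - 48*pi**2) - (-96) = 192 - 48*pi**2.
Hence a_1 = (1/pi)·(192 - 48*pi**2) = -48*pi + 192/pi.

-48*pi + 192/pi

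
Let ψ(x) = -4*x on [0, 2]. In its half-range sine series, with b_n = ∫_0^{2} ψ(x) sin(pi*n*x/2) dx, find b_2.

8/pi

b_2 = ∫_0^{2} (-4*x) sin(pi*x) dx.
Integrating by parts (boundary term plus one more integral), an antiderivative of (-4*x) sin(pi*x) is 4*x*cos(pi*x)/pi - 4*sin(pi*x)/pi**2; evaluating from 0 to 2: ∫_{0}^{2} (-4*x) sin(pi*x) dx = (8/pi) - (0) = 8/pi.
Hence b_2 = 8/pi.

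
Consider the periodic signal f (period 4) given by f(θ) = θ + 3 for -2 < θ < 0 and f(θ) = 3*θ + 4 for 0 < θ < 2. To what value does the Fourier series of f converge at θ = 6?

θ = 6 differs from θ = -2 by 2 full period(s), and the series is 4-periodic.
At θ = -2 the one-sided limits are f(-2^-) = 10 and f(-2^+) = 1.
By Dirichlet's theorem the series converges to their average, [(10) + (1)]/2 = 11/2.

11/2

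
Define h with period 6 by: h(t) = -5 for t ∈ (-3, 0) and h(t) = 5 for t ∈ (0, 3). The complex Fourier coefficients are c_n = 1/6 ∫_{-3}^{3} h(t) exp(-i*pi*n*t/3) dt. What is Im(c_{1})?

-10/pi

Since h is real-valued, Im(c_{1}) = -1/6 ∫_{-3}^{3} h(t) sin(pi*t/3) dt = -b_{1}/2.
h is odd and sin(pi*t/3) is odd, so the integrand is even: ∫_{-3}^{3} h(t) sin(pi*t/3) dt = 2∫_0^{3} h(t) sin(pi*t/3) dt.
Directly, an antiderivative of (5) sin(pi*t/3) is -15*cos(pi*t/3)/pi; evaluating from 0 to 3: ∫_{0}^{3} (5) sin(pi*t/3) dt = (15/pi) - (-15/pi) = 30/pi.
So ∫_{-3}^{3} h(t) sin(pi*t/3) dt = 60/pi.
Hence Im(c_{1}) = (-1/6)·(60/pi) = -10/pi.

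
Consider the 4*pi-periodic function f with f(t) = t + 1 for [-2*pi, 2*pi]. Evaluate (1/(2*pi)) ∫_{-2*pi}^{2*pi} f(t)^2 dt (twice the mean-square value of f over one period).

2 + 8*pi**2/3

(1/(2*pi)) ∫_{-2*pi}^{2*pi} f(t)^2 dt = (1/(2*pi)) · (4*pi + 16*pi**3/3) = 2 + 8*pi**2/3.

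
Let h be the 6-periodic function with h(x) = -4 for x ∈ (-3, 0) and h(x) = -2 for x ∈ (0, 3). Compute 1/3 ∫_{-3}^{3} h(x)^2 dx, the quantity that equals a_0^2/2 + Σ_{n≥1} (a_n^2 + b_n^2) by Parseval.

20

1/3 ∫_{-3}^{3} h(x)^2 dx = 1/3 · (60) = 20.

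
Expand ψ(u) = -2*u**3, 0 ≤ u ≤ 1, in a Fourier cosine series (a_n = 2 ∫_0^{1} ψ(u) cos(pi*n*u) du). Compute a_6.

a_6 = 2 ∫_0^{1} (-2*u**3) cos(6*pi*u) du.
Integrating by parts three times (tabular method), an antiderivative of (-2*u**3) cos(6*pi*u) is -u**3*sin(6*pi*u)/(3*pi) - u**2*cos(6*pi*u)/(6*pi**2) + u*sin(6*pi*u)/(18*pi**3) + cos(6*pi*u)/(108*pi**4); evaluating from 0 to 1: ∫_{0}^{1} (-2*u**3) cos(6*pi*u) du = ((1 - 18*pi**2)/(108*pi**4)) - (1/(108*pi**4)) = -1/(6*pi**2).
Hence a_6 = 2·(-1/(6*pi**2)) = -1/(3*pi**2).

-1/(3*pi**2)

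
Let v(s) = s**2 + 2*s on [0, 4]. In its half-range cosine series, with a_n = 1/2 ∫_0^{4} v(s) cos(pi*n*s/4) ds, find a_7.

-96/(49*pi**2)

a_7 = 1/2 ∫_0^{4} (s**2 + 2*s) cos(7*pi*s/4) ds.
Integrating by parts twice (tabular method), an antiderivative of (s**2 + 2*s) cos(7*pi*s/4) is 4*s**2*sin(7*pi*s/4)/(7*pi) + 8*s*sin(7*pi*s/4)/(7*pi) + 32*s*cos(7*pi*s/4)/(49*pi**2) - 128*sin(7*pi*s/4)/(343*pi**3) + 32*cos(7*pi*s/4)/(49*pi**2); evaluating from 0 to 4: ∫_{0}^{4} (s**2 + 2*s) cos(7*pi*s/4) ds = (-160/(49*pi**2)) - (32/(49*pi**2)) = -192/(49*pi**2).
Hence a_7 = (1/2)·(-192/(49*pi**2)) = -96/(49*pi**2).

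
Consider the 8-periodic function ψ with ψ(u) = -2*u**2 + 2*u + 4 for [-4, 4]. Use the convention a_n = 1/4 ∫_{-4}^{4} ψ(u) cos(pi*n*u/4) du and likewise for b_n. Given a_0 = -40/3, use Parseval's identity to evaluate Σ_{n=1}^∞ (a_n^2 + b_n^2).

10112/45

Parseval: a_0^2/2 + Σ_{n≥1} (a_n^2+b_n^2) = 1/4 ∫_{-4}^{4} ψ(u)^2 du = 1568/5.
Subtract a_0^2/2 = 800/9: Σ (a_n^2+b_n^2) = 10112/45.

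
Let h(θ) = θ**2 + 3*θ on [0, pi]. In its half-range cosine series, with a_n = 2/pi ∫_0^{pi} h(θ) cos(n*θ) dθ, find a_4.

1/4

a_4 = 2/pi ∫_0^{pi} (θ**2 + 3*θ) cos(4*θ) dθ.
Integrating by parts twice (tabular method), an antiderivative of (θ**2 + 3*θ) cos(4*θ) is θ**2*sin(4*θ)/4 + 3*θ*sin(4*θ)/4 + θ*cos(4*θ)/8 - sin(4*θ)/32 + 3*cos(4*θ)/16; evaluating from 0 to pi: ∫_{0}^{pi} (θ**2 + 3*θ) cos(4*θ) dθ = (3/16 + pi/8) - (3/16) = pi/8.
Hence a_4 = (2/pi)·(pi/8) = 1/4.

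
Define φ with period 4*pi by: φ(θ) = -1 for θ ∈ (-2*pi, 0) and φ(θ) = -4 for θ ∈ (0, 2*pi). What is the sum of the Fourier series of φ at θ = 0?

At θ = 0 the one-sided limits are φ(0^-) = -1 and φ(0^+) = -4.
By Dirichlet's theorem the series converges to their average, [(-1) + (-4)]/2 = -5/2.

-5/2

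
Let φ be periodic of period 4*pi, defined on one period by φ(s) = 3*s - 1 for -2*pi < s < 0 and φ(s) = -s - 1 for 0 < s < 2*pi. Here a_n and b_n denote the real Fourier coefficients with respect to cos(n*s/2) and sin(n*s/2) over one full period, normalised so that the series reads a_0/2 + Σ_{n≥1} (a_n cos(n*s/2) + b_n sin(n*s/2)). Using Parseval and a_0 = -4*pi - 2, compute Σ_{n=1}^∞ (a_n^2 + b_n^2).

16*pi**2/3

Parseval: a_0^2/2 + Σ_{n≥1} (a_n^2+b_n^2) = (1/(2*pi)) ∫_{-2*pi}^{2*pi} φ(s)^2 ds = 2 + 8*pi + 40*pi**2/3.
Subtract a_0^2/2 = 2*(1 + 2*pi)**2: Σ (a_n^2+b_n^2) = 16*pi**2/3.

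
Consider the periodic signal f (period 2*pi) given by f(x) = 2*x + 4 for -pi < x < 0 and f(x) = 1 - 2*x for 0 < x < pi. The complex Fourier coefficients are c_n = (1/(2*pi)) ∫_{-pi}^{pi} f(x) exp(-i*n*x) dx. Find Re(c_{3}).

4/(9*pi)

Since f is real-valued, Re(c_{3}) = (1/(2*pi)) ∫_{-pi}^{pi} f(x) cos(3*x) dx = a_{3}/2.
Split the integral at the breakpoints.
Integrating by parts (boundary term plus one more integral), an antiderivative of (2*x + 4) cos(3*x) is 2*x*sin(3*x)/3 + 4*sin(3*x)/3 + 2*cos(3*x)/9; evaluating from -pi to 0: ∫_{-pi}^{0} (2*x + 4) cos(3*x) dx = (2/9) - (-2/9) = 4/9.
Integrating by parts (boundary term plus one more integral), an antiderivative of (1 - 2*x) cos(3*x) is -2*x*sin(3*x)/3 + sin(3*x)/3 - 2*cos(3*x)/9; evaluating from 0 to pi: ∫_{0}^{pi} (1 - 2*x) cos(3*x) dx = (2/9) - (-2/9) = 4/9.
So ∫_{-pi}^{pi} f(x) cos(3*x) dx = 8/9.
Hence Re(c_{3}) = (1/(2*pi))·(8/9) = 4/(9*pi).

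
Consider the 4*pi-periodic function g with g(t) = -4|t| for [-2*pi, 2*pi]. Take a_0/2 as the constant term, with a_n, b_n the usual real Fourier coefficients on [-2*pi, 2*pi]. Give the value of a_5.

a_5 = (1/(2*pi)) ∫_{-2*pi}^{2*pi} g(t) cos(5*t/2) dt.
g is even and cos(5*t/2) is even, so the integrand is even and a_5 = 1/pi ∫_0^{2*pi} g(t) cos(5*t/2) dt.
Integrating by parts (boundary term plus one more integral), an antiderivative of (-4*t) cos(5*t/2) is -8*t*sin(5*t/2)/5 - 16*cos(5*t/2)/25; evaluating from 0 to 2*pi: ∫_{0}^{2*pi} (-4*t) cos(5*t/2) dt = (16/25) - (-16/25) = 32/25.
Hence a_5 = (1/pi)·(32/25) = 32/(25*pi).

32/(25*pi)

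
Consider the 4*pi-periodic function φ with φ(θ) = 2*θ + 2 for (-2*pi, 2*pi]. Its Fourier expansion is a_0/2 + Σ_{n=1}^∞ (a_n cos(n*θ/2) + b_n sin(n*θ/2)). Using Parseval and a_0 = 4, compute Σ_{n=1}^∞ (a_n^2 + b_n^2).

Parseval: a_0^2/2 + Σ_{n≥1} (a_n^2+b_n^2) = (1/(2*pi)) ∫_{-2*pi}^{2*pi} φ(θ)^2 dθ = 8 + 32*pi**2/3.
Subtract a_0^2/2 = 8: Σ (a_n^2+b_n^2) = 32*pi**2/3.

32*pi**2/3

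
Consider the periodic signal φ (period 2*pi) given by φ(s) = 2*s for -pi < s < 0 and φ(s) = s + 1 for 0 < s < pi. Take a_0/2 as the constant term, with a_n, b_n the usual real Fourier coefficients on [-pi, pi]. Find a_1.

a_1 = 1/pi ∫_{-pi}^{pi} φ(s) cos(s) ds.
Split the integral at the breakpoints.
Integrating by parts (boundary term plus one more integral), an antiderivative of (2*s) cos(s) is 2*s*sin(s) + 2*cos(s); evaluating from -pi to 0: ∫_{-pi}^{0} (2*s) cos(s) ds = (2) - (-2) = 4.
Integrating by parts (boundary term plus one more integral), an antiderivative of (s + 1) cos(s) is s*sin(s) + sin(s) + cos(s); evaluating from 0 to pi: ∫_{0}^{pi} (s + 1) cos(s) ds = (-1) - (1) = -2.
Summing the pieces and multiplying by (1/pi) gives a_1 = 2/pi.

2/pi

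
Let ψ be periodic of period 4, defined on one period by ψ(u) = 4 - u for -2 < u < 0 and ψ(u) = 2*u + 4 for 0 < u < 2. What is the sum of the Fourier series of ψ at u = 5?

6

u = 5 differs from u = 1 by 1 full period(s), and the series is 4-periodic.
ψ is continuous at u = 1 with value 6, so the series converges to 6 there.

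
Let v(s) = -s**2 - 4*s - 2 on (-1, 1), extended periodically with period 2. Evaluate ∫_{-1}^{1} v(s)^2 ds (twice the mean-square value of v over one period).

326/15

∫_{-1}^{1} v(s)^2 ds = 326/15.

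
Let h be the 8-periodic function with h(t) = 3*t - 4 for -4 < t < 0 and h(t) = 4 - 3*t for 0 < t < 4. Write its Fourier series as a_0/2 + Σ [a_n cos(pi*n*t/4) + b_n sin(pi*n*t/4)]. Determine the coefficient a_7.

a_7 = 1/4 ∫_{-4}^{4} h(t) cos(7*pi*t/4) dt.
Split the integral at the breakpoints.
Integrating by parts (boundary term plus one more integral), an antiderivative of (3*t - 4) cos(7*pi*t/4) is 12*t*sin(7*pi*t/4)/(7*pi) - 16*sin(7*pi*t/4)/(7*pi) + 48*cos(7*pi*t/4)/(49*pi**2); evaluating from -4 to 0: ∫_{-4}^{0} (3*t - 4) cos(7*pi*t/4) dt = (48/(49*pi**2)) - (-48/(49*pi**2)) = 96/(49*pi**2).
Integrating by parts (boundary term plus one more integral), an antiderivative of (4 - 3*t) cos(7*pi*t/4) is -12*t*sin(7*pi*t/4)/(7*pi) + 16*sin(7*pi*t/4)/(7*pi) - 48*cos(7*pi*t/4)/(49*pi**2); evaluating from 0 to 4: ∫_{0}^{4} (4 - 3*t) cos(7*pi*t/4) dt = (48/(49*pi**2)) - (-48/(49*pi**2)) = 96/(49*pi**2).
Summing the pieces and multiplying by (1/4) gives a_7 = 48/(49*pi**2).

48/(49*pi**2)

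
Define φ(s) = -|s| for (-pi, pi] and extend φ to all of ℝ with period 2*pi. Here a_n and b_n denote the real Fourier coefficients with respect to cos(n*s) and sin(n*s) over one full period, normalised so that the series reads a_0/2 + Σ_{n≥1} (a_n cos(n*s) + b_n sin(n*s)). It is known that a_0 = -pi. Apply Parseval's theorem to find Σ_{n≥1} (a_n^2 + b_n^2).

Parseval: a_0^2/2 + Σ_{n≥1} (a_n^2+b_n^2) = 1/pi ∫_{-pi}^{pi} φ(s)^2 ds = 2*pi**2/3.
Subtract a_0^2/2 = pi**2/2: Σ (a_n^2+b_n^2) = pi**2/6.

pi**2/6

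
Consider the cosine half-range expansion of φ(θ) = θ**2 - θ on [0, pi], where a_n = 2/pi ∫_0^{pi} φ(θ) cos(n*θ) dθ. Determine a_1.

-4 + 4/pi

a_1 = 2/pi ∫_0^{pi} (θ**2 - θ) cos(θ) dθ.
Integrating by parts twice (tabular method), an antiderivative of (θ**2 - θ) cos(θ) is θ**2*sin(θ) - θ*sin(θ) + 2*θ*cos(θ) - 2*sin(θ) - cos(θ); evaluating from 0 to pi: ∫_{0}^{pi} (θ**2 - θ) cos(θ) dθ = (1 - 2*pi) - (-1) = 2 - 2*pi.
Hence a_1 = (2/pi)·(2 - 2*pi) = -4 + 4/pi.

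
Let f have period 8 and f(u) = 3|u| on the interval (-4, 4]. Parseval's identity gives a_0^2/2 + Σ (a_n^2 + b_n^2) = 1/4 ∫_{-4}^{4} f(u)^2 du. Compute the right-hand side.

1/4 ∫_{-4}^{4} f(u)^2 du = 1/4 · (384) = 96.

96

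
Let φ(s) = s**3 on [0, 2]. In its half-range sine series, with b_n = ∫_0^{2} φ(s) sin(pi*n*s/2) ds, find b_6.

4*(1 - 6*pi**2)/(9*pi**3)

b_6 = ∫_0^{2} (s**3) sin(3*pi*s) ds.
Integrating by parts three times (tabular method), an antiderivative of (s**3) sin(3*pi*s) is -s**3*cos(3*pi*s)/(3*pi) + s**2*sin(3*pi*s)/(3*pi**2) + 2*s*cos(3*pi*s)/(9*pi**3) - 2*sin(3*pi*s)/(27*pi**4); evaluating from 0 to 2: ∫_{0}^{2} (s**3) sin(3*pi*s) ds = (4*(1 - 6*pi**2)/(9*pi**3)) - (0) = 4*(1 - 6*pi**2)/(9*pi**3).
Hence b_6 = 4*(1 - 6*pi**2)/(9*pi**3).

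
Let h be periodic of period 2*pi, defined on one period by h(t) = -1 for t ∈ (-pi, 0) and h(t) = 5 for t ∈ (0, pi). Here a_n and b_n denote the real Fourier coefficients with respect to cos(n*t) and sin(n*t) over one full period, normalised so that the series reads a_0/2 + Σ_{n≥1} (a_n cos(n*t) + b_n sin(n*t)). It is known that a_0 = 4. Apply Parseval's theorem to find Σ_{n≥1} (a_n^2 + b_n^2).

Parseval: a_0^2/2 + Σ_{n≥1} (a_n^2+b_n^2) = 1/pi ∫_{-pi}^{pi} h(t)^2 dt = 26.
Subtract a_0^2/2 = 8: Σ (a_n^2+b_n^2) = 18.

18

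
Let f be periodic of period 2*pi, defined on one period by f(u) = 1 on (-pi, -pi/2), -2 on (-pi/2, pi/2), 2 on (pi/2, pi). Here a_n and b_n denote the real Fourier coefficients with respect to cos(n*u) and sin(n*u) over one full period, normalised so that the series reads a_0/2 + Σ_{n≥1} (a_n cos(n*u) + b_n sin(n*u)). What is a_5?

-7/(5*pi)

a_5 = 1/pi ∫_{-pi}^{pi} f(u) cos(5*u) du.
Split the integral at the breakpoints.
Directly, an antiderivative of (1) cos(5*u) is sin(5*u)/5; evaluating from -pi to -pi/2: ∫_{-pi}^{-pi/2} (1) cos(5*u) du = (-1/5) - (0) = -1/5.
Directly, an antiderivative of (-2) cos(5*u) is -2*sin(5*u)/5; evaluating from -pi/2 to pi/2: ∫_{-pi/2}^{pi/2} (-2) cos(5*u) du = (-2/5) - (2/5) = -4/5.
Directly, an antiderivative of (2) cos(5*u) is 2*sin(5*u)/5; evaluating from pi/2 to pi: ∫_{pi/2}^{pi} (2) cos(5*u) du = (0) - (2/5) = -2/5.
Summing the pieces and multiplying by (1/pi) gives a_5 = -7/(5*pi).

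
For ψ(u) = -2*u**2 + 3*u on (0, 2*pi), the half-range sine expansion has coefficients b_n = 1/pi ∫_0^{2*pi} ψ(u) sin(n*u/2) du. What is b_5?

4*(-100*pi**2 + 16 + 75*pi)/(125*pi)

b_5 = 1/pi ∫_0^{2*pi} (-2*u**2 + 3*u) sin(5*u/2) du.
Integrating by parts twice (tabular method), an antiderivative of (-2*u**2 + 3*u) sin(5*u/2) is 4*u**2*cos(5*u/2)/5 - 16*u*sin(5*u/2)/25 - 6*u*cos(5*u/2)/5 + 12*sin(5*u/2)/25 - 32*cos(5*u/2)/125; evaluating from 0 to 2*pi: ∫_{0}^{2*pi} (-2*u**2 + 3*u) sin(5*u/2) du = (-16*pi**2/5 + 32/125 + 12*pi/5) - (-32/125) = -16*pi**2/5 + 64/125 + 12*pi/5.
Hence b_5 = (1/pi)·(-16*pi**2/5 + 64/125 + 12*pi/5) = 4*(-100*pi**2 + 16 + 75*pi)/(125*pi).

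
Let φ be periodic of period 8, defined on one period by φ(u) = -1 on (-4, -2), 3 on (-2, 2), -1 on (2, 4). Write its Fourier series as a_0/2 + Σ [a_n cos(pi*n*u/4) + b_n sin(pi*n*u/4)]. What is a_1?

a_1 = 1/4 ∫_{-4}^{4} φ(u) cos(pi*u/4) du.
φ is even and cos(pi*u/4) is even, so the integrand is even and a_1 = 1/2 ∫_0^{4} φ(u) cos(pi*u/4) du.
Split the integral at the breakpoints.
Directly, an antiderivative of (3) cos(pi*u/4) is 12*sin(pi*u/4)/pi; evaluating from 0 to 2: ∫_{0}^{2} (3) cos(pi*u/4) du = (12/pi) - (0) = 12/pi.
Directly, an antiderivative of (-1) cos(pi*u/4) is -4*sin(pi*u/4)/pi; evaluating from 2 to 4: ∫_{2}^{4} (-1) cos(pi*u/4) du = (0) - (-4/pi) = 4/pi.
Summing the pieces and multiplying by (1/2) gives a_1 = 8/pi.

8/pi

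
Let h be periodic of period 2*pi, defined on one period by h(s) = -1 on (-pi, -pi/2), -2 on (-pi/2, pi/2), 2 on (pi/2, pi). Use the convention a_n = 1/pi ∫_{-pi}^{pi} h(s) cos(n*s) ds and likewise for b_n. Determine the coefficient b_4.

0

b_4 = 1/pi ∫_{-pi}^{pi} h(s) sin(4*s) ds.
Split the integral at the breakpoints.
Directly, an antiderivative of (-1) sin(4*s) is cos(4*s)/4; evaluating from -pi to -pi/2: ∫_{-pi}^{-pi/2} (-1) sin(4*s) ds = (1/4) - (1/4) = 0.
Directly, an antiderivative of (-2) sin(4*s) is cos(4*s)/2; evaluating from -pi/2 to pi/2: ∫_{-pi/2}^{pi/2} (-2) sin(4*s) ds = (1/2) - (1/2) = 0.
Directly, an antiderivative of (2) sin(4*s) is -cos(4*s)/2; evaluating from pi/2 to pi: ∫_{pi/2}^{pi} (2) sin(4*s) ds = (-1/2) - (-1/2) = 0.
Summing the pieces and multiplying by (1/pi) gives b_4 = 0.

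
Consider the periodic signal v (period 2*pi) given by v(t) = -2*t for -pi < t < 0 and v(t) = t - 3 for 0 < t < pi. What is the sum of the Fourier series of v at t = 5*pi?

-3/2 + 3*pi/2

t = 5*pi differs from t = pi by 2 full period(s), and the series is 2*pi-periodic.
At t = pi the one-sided limits are v(pi^-) = -3 + pi and v(pi^+) = 2*pi.
By Dirichlet's theorem the series converges to their average, [(-3 + pi) + (2*pi)]/2 = -3/2 + 3*pi/2.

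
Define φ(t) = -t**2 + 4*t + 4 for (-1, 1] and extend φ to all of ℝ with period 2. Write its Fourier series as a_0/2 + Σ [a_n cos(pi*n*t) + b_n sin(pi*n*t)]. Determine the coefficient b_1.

8/pi

b_1 = ∫_{-1}^{1} φ(t) sin(pi*t) dt.
Integrating by parts twice (tabular method), an antiderivative of (-t**2 + 4*t + 4) sin(pi*t) is t**2*cos(pi*t)/pi - 2*t*sin(pi*t)/pi**2 - 4*t*cos(pi*t)/pi + 4*sin(pi*t)/pi**2 - 4*cos(pi*t)/pi - 2*cos(pi*t)/pi**3; evaluating from -1 to 1: ∫_{-1}^{1} (-t**2 + 4*t + 4) sin(pi*t) dt = (2/pi**3 + 7/pi) - ((2 - pi**2)/pi**3) = 8/pi.
Hence b_1 = 8/pi.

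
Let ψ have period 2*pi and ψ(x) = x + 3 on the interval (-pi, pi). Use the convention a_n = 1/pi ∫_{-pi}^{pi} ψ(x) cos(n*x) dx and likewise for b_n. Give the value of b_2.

b_2 = 1/pi ∫_{-pi}^{pi} ψ(x) sin(2*x) dx.
Integrating by parts (boundary term plus one more integral), an antiderivative of (x + 3) sin(2*x) is -x*cos(2*x)/2 + sin(2*x)/4 - 3*cos(2*x)/2; evaluating from -pi to pi: ∫_{-pi}^{pi} (x + 3) sin(2*x) dx = (-pi/2 - 3/2) - (-3/2 + pi/2) = -pi.
Hence b_2 = (1/pi)·(-pi) = -1.

-1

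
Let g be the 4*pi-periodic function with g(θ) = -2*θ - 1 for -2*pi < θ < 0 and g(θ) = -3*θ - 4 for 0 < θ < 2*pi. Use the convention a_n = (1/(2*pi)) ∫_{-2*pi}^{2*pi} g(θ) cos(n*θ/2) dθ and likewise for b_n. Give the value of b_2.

b_2 = (1/(2*pi)) ∫_{-2*pi}^{2*pi} g(θ) sin(θ) dθ.
Split the integral at the breakpoints.
Integrating by parts (boundary term plus one more integral), an antiderivative of (-2*θ - 1) sin(θ) is 2*θ*cos(θ) - 2*sin(θ) + cos(θ); evaluating from -2*pi to 0: ∫_{-2*pi}^{0} (-2*θ - 1) sin(θ) dθ = (1) - (1 - 4*pi) = 4*pi.
Integrating by parts (boundary term plus one more integral), an antiderivative of (-3*θ - 4) sin(θ) is 3*θ*cos(θ) - 3*sin(θ) + 4*cos(θ); evaluating from 0 to 2*pi: ∫_{0}^{2*pi} (-3*θ - 4) sin(θ) dθ = (4 + 6*pi) - (4) = 6*pi.
Summing the pieces and multiplying by (1/(2*pi)) gives b_2 = 5.

5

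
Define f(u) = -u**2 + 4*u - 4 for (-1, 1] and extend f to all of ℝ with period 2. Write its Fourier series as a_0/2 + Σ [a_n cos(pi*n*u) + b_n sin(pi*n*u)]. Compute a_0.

-26/3

a_0 = ∫_{-1}^{1} f(u) du = -26/3.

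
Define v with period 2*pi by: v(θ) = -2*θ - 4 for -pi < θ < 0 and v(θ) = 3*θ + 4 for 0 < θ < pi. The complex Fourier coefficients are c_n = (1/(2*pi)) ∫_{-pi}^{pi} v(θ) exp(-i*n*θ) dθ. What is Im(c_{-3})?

(pi + 16)/(6*pi)

Since v is real-valued, Im(c_{-3}) = -(1/(2*pi)) ∫_{-pi}^{pi} v(θ) sin(-3*θ) dθ = b_{3}/2.
Split the integral at the breakpoints.
Integrating by parts (boundary term plus one more integral), an antiderivative of (-2*θ - 4) sin(-3*θ) is -2*θ*cos(3*θ)/3 + 2*sin(3*θ)/9 - 4*cos(3*θ)/3; evaluating from -pi to 0: ∫_{-pi}^{0} (-2*θ - 4) sin(-3*θ) dθ = (-4/3) - (4/3 - 2*pi/3) = -8/3 + 2*pi/3.
Integrating by parts (boundary term plus one more integral), an antiderivative of (3*θ + 4) sin(-3*θ) is θ*cos(3*θ) - sin(3*θ)/3 + 4*cos(3*θ)/3; evaluating from 0 to pi: ∫_{0}^{pi} (3*θ + 4) sin(-3*θ) dθ = (-pi - 4/3) - (4/3) = -pi - 8/3.
So ∫_{-pi}^{pi} v(θ) sin(-3*θ) dθ = -16/3 - pi/3.
Hence Im(c_{-3}) = (-1/(2*pi))·(-16/3 - pi/3) = (pi + 16)/(6*pi).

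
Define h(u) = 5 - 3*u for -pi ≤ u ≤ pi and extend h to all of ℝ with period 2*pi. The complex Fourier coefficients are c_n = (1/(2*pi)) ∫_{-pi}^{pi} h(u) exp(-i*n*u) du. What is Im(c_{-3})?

Since h is real-valued, Im(c_{-3}) = -(1/(2*pi)) ∫_{-pi}^{pi} h(u) sin(-3*u) du = b_{3}/2.
Integrating by parts (boundary term plus one more integral), an antiderivative of (5 - 3*u) sin(-3*u) is -u*cos(3*u) + sin(3*u)/3 + 5*cos(3*u)/3; evaluating from -pi to pi: ∫_{-pi}^{pi} (5 - 3*u) sin(-3*u) du = (-5/3 + pi) - (-pi - 5/3) = 2*pi.
Hence Im(c_{-3}) = (-1/(2*pi))·(2*pi) = -1.

-1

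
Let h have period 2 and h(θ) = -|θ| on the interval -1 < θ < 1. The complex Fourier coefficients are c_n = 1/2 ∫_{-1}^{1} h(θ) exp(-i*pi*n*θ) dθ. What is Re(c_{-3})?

2/(9*pi**2)

Since h is real-valued, Re(c_{-3}) = 1/2 ∫_{-1}^{1} h(θ) cos(-3*pi*θ) dθ = a_{3}/2.
h is even and cos(-3*pi*θ) is even, so the integrand is even: ∫_{-1}^{1} h(θ) cos(-3*pi*θ) dθ = 2∫_0^{1} h(θ) cos(-3*pi*θ) dθ.
Integrating by parts (boundary term plus one more integral), an antiderivative of (-θ) cos(-3*pi*θ) is -θ*sin(3*pi*θ)/(3*pi) - cos(3*pi*θ)/(9*pi**2); evaluating from 0 to 1: ∫_{0}^{1} (-θ) cos(-3*pi*θ) dθ = (1/(9*pi**2)) - (-1/(9*pi**2)) = 2/(9*pi**2).
So ∫_{-1}^{1} h(θ) cos(-3*pi*θ) dθ = 4/(9*pi**2).
Hence Re(c_{-3}) = (1/2)·(4/(9*pi**2)) = 2/(9*pi**2).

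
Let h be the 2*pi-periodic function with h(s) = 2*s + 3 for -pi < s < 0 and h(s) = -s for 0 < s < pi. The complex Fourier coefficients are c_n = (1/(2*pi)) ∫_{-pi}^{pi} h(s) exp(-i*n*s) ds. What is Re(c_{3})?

Since h is real-valued, Re(c_{3}) = (1/(2*pi)) ∫_{-pi}^{pi} h(s) cos(3*s) ds = a_{3}/2.
Split the integral at the breakpoints.
Integrating by parts (boundary term plus one more integral), an antiderivative of (2*s + 3) cos(3*s) is 2*s*sin(3*s)/3 + sin(3*s) + 2*cos(3*s)/9; evaluating from -pi to 0: ∫_{-pi}^{0} (2*s + 3) cos(3*s) ds = (2/9) - (-2/9) = 4/9.
Integrating by parts (boundary term plus one more integral), an antiderivative of (-s) cos(3*s) is -s*sin(3*s)/3 - cos(3*s)/9; evaluating from 0 to pi: ∫_{0}^{pi} (-s) cos(3*s) ds = (1/9) - (-1/9) = 2/9.
So ∫_{-pi}^{pi} h(s) cos(3*s) ds = 2/3.
Hence Re(c_{3}) = (1/(2*pi))·(2/3) = 1/(3*pi).

1/(3*pi)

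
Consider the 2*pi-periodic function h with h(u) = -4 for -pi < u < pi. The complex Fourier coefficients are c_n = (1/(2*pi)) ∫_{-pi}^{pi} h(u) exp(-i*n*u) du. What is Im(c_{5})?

0

Since h is real-valued, Im(c_{5}) = -(1/(2*pi)) ∫_{-pi}^{pi} h(u) sin(5*u) du = -b_{5}/2.
(h is even, so the integrand is odd over a symmetric interval and the integral vanishes.)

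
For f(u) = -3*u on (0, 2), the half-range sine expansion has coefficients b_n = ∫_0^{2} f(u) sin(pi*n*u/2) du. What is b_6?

b_6 = ∫_0^{2} (-3*u) sin(3*pi*u) du.
Integrating by parts (boundary term plus one more integral), an antiderivative of (-3*u) sin(3*pi*u) is u*cos(3*pi*u)/pi - sin(3*pi*u)/(3*pi**2); evaluating from 0 to 2: ∫_{0}^{2} (-3*u) sin(3*pi*u) du = (2/pi) - (0) = 2/pi.
Hence b_6 = 2/pi.

2/pi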